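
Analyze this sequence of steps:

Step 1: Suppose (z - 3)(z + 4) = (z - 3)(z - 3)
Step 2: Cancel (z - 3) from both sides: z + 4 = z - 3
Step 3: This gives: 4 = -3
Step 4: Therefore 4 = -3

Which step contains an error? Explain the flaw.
Step 2: Cancel (z - 3) from both sides: z + 4 = z - 3

Step 2 cancels (z - 3) from both sides. This is only valid if (z - 3) ≠ 0, i.e., z ≠ 3. When z = 3, both sides equal zero regardless of the other factors. The correct approach requires considering z = 3 as a separate case.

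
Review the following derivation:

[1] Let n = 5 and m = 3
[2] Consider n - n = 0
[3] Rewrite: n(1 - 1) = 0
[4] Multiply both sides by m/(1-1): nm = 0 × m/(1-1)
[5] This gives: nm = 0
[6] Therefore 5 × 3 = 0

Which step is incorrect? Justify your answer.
Step 4: Multiply both sides by m/(1-1): nm = 0 × m/(1-1)

Step 4 multiplies both sides by m/(1-1). However, 1-1 = 0, so this is multiplication by m/0, which is undefined. We cannot multiply by an undefined expression.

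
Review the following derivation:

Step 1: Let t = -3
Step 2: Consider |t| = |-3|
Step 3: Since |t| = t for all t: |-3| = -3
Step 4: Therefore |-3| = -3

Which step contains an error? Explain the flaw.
Step 3: Since |t| = t for all t: |-3| = -3

Step 3 incorrectly states that |t| = t for all t. The correct definition is |t| = t when t >= 0, and |t| = -t when t < 0. Since -3 < 0, we have |-3| = -(-3) = 3, not -3.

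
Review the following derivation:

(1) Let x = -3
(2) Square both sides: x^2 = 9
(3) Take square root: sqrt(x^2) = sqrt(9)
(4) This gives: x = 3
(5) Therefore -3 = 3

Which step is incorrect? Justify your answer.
Step 4: This gives: x = 3

Step 4 incorrectly states that sqrt(x^2) = x. The correct identity is sqrt(x^2) = |x|. Since x = -3 < 0, we have sqrt(x^2) = |-3| = 3, not x = -3.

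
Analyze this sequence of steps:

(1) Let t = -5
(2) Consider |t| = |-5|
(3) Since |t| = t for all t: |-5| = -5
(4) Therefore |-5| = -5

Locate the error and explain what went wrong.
Step 3: Since |t| = t for all t: |-5| = -5

Step 3 incorrectly states that |t| = t for all t. The correct definition is |t| = t when t >= 0, and |t| = -t when t < 0. Since -5 < 0, we have |-5| = -(-5) = 5, not -5.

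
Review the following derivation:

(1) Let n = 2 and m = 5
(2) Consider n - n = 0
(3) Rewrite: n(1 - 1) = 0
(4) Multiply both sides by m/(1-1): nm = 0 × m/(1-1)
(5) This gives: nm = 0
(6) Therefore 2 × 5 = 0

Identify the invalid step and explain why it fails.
Step 4: Multiply both sides by m/(1-1): nm = 0 × m/(1-1)

Step 4 multiplies both sides by m/(1-1). However, 1-1 = 0, so this is multiplication by m/0, which is undefined. We cannot multiply by an undefined expression.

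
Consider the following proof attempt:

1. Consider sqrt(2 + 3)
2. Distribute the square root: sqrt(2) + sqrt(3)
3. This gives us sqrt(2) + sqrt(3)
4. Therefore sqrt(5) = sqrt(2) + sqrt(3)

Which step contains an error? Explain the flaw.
Step 2: Distribute the square root: sqrt(2) + sqrt(3)

Step 2 incorrectly 'distributes' the square root over addition. The square root function does not distribute: sqrt(a + b) ≠ sqrt(a) + sqrt(b). In fact, sqrt(2 + 3) = sqrt(5) ≈ 2.2361, while sqrt(2) + sqrt(3) ≈ 3.1463.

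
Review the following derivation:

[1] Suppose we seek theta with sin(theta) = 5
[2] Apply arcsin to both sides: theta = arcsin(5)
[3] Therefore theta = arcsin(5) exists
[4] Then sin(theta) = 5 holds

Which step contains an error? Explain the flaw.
Step 2: Apply arcsin to both sides: theta = arcsin(5)

Step 2 applies arcsin to 5. However, arcsin(x) is only defined for x in [-1, 1] because sin(theta) can only produce values in that range. Since |5| > 1, arcsin(5) is undefined. There is no angle whose sine equals 5.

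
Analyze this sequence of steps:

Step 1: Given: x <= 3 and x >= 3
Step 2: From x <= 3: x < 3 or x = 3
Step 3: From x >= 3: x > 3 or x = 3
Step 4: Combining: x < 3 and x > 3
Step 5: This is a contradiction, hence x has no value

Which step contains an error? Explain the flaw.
Step 4: Combining: x < 3 and x > 3

Step 4 incorrectly combines the conditions. From x <= 3 and x >= 3, the intersection is x = 3. The error treats the 'or' cases as 'and' requirements. The correct conclusion is that x = 3 is the unique solution, not that no solution exists.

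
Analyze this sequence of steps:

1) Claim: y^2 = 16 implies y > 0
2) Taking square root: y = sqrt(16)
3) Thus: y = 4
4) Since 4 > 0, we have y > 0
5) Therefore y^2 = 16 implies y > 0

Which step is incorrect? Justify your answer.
Step 2: Taking square root: y = sqrt(16)

Step 2 takes the square root and assumes the positive root only. The equation y^2 = 16 actually has two solutions: y = 4 and y = -4. The proof silently assumes y > 0 without justification, then uses this assumption to conclude y > 0, which is circular. The counterexample y = -4 shows the claim is false.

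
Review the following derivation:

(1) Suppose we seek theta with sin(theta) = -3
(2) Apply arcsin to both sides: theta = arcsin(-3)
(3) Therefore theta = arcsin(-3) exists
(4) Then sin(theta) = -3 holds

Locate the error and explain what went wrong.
Step 2: Apply arcsin to both sides: theta = arcsin(-3)

Step 2 applies arcsin to -3. However, arcsin(x) is only defined for x in [-1, 1] because sin(theta) can only produce values in that range. Since |-3| > 1, arcsin(-3) is undefined. There is no angle whose sine equals -3.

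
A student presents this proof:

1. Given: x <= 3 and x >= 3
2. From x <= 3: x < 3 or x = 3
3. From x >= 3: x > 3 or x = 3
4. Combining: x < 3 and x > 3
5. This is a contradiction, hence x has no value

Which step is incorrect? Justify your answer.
Step 4: Combining: x < 3 and x > 3

Step 4 incorrectly combines the conditions. From x <= 3 and x >= 3, the intersection is x = 3. The error treats the 'or' cases as 'and' requirements. The correct conclusion is that x = 3 is the unique solution, not that no solution exists.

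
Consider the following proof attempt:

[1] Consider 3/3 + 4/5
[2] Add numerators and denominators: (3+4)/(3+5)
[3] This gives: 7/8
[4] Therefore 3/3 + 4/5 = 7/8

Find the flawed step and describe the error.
Step 2: Add numerators and denominators: (3+4)/(3+5)

Step 2 incorrectly adds fractions by separately adding numerators and denominators. This is wrong. The correct method requires a common denominator: 3/3 + 4/5 = (3×5 + 4×3)/(3×5) = 27/15 = 9/5. The method used gives 7/8, which is different.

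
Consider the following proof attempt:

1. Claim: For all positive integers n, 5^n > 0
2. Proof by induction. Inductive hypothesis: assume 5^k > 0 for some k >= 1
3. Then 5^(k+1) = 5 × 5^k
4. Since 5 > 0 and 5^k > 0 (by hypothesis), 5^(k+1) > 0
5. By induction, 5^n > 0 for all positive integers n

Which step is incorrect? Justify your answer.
Step 5: By induction, 5^n > 0 for all positive integers n

Step 5 concludes the proof by induction, but no base case was ever established. A valid induction proof requires: (1) a base case proving 5^1 > 0, and (2) an inductive step showing IF 5^k > 0 THEN 5^(k+1) > 0. Steps 2-4 correctly establish the inductive step, but without the base case the conclusion in step 5 does not follow.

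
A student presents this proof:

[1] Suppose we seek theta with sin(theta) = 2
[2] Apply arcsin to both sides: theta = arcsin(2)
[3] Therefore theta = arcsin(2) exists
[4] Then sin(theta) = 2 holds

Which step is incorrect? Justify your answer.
Step 2: Apply arcsin to both sides: theta = arcsin(2)

Step 2 applies arcsin to 2. However, arcsin(x) is only defined for x in [-1, 1] because sin(theta) can only produce values in that range. Since |2| > 1, arcsin(2) is undefined. There is no angle whose sine equals 2.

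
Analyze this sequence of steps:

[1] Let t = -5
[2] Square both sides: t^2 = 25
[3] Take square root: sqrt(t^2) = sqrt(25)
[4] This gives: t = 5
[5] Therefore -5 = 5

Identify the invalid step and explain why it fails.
Step 4: This gives: t = 5

Step 4 incorrectly states that sqrt(t^2) = t. The correct identity is sqrt(t^2) = |t|. Since t = -5 < 0, we have sqrt(t^2) = |-5| = 5, not t = -5.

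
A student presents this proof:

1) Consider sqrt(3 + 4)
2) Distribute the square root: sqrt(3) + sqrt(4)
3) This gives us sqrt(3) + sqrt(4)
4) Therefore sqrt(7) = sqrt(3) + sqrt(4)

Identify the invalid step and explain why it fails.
Step 2: Distribute the square root: sqrt(3) + sqrt(4)

Step 2 incorrectly 'distributes' the square root over addition. The square root function does not distribute: sqrt(a + b) ≠ sqrt(a) + sqrt(b). In fact, sqrt(3 + 4) = sqrt(7) ≈ 2.6458, while sqrt(3) + sqrt(4) ≈ 3.7321.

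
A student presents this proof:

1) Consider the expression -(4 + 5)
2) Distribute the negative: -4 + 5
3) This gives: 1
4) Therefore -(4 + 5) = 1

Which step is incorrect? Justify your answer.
Step 2: Distribute the negative: -4 + 5

Step 2 incorrectly distributes the negative sign. The correct distribution is -(4 + 5) = -4 - 5 = -9. The negative must be applied to both terms, not just the first. The error treats -(4 + 5) as -4 + 5, which equals 1 instead of -9.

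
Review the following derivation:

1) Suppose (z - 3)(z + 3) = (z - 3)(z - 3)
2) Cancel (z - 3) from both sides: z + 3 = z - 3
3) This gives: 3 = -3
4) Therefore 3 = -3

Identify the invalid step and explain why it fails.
Step 2: Cancel (z - 3) from both sides: z + 3 = z - 3

Step 2 cancels (z - 3) from both sides. This is only valid if (z - 3) ≠ 0, i.e., z ≠ 3. When z = 3, both sides equal zero regardless of the other factors. The correct approach requires considering z = 3 as a separate case.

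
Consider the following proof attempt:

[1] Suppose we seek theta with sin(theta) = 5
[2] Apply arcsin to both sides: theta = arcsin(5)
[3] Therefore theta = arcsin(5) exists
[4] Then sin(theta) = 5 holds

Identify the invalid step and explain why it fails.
Step 2: Apply arcsin to both sides: theta = arcsin(5)

Step 2 applies arcsin to 5. However, arcsin(x) is only defined for x in [-1, 1] because sin(theta) can only produce values in that range. Since |5| > 1, arcsin(5) is undefined. There is no angle whose sine equals 5.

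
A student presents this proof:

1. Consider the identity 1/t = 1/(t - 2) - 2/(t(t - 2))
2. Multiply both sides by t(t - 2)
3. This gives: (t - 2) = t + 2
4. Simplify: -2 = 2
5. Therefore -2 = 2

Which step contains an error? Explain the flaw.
Step 3: This gives: (t - 2) = t + 2

Step 3 makes a sign error when clearing denominators. Multiplying -2/(t(t - 2)) by t(t - 2) gives -2, not +2. The correct result is (t - 2) = t - 2, which is trivially true, not (t - 2) = t + 2. (Step 1 is a valid identity: 1/(t - 2) - 2/(t(t - 2)) = (t - 2)/(t(t - 2)) = 1/t.)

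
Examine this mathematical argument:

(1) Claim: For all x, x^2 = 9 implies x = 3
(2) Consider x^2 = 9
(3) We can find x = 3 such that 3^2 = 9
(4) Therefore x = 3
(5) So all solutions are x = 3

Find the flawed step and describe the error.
Step 4: Therefore x = 3

Step 4 incorrectly concludes that x = 3 is the only solution. The proof shows that x = 3 is A solution (existence), but does not show it is the ONLY solution (uniqueness). In fact, x = -3 is also a solution since (-3)^2 = 9. Finding one solution doesn't prove there are no others.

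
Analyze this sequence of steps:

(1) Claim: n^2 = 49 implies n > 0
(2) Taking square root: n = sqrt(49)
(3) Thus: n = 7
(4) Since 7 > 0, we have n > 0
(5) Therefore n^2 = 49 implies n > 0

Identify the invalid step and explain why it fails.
Step 2: Taking square root: n = sqrt(49)

Step 2 takes the square root and assumes the positive root only. The equation n^2 = 49 actually has two solutions: n = 7 and n = -7. The proof silently assumes n > 0 without justification, then uses this assumption to conclude n > 0, which is circular. The counterexample n = -7 shows the claim is false.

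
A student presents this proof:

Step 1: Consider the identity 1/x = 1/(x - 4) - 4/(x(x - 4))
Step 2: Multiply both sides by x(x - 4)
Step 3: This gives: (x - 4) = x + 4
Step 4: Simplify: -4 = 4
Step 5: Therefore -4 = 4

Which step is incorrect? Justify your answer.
Step 3: This gives: (x - 4) = x + 4

Step 3 makes a sign error when clearing denominators. Multiplying -4/(x(x - 4)) by x(x - 4) gives -4, not +4. The correct result is (x - 4) = x - 4, which is trivially true, not (x - 4) = x + 4. (Step 1 is a valid identity: 1/(x - 4) - 4/(x(x - 4)) = (x - 4)/(x(x - 4)) = 1/x.)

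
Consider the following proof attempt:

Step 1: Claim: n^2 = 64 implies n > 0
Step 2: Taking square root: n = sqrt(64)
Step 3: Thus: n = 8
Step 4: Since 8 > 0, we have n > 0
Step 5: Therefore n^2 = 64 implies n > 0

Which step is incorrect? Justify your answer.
Step 2: Taking square root: n = sqrt(64)

Step 2 takes the square root and assumes the positive root only. The equation n^2 = 64 actually has two solutions: n = 8 and n = -8. The proof silently assumes n > 0 without justification, then uses this assumption to conclude n > 0, which is circular. The counterexample n = -8 shows the claim is false.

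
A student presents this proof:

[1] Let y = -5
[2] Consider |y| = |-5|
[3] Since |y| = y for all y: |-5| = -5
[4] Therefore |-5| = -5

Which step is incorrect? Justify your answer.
Step 3: Since |y| = y for all y: |-5| = -5

Step 3 incorrectly states that |y| = y for all y. The correct definition is |y| = y when y >= 0, and |y| = -y when y < 0. Since -5 < 0, we have |-5| = -(-5) = 5, not -5.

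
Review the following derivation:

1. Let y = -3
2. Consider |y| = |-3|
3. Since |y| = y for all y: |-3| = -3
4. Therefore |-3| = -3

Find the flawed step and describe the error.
Step 3: Since |y| = y for all y: |-3| = -3

Step 3 incorrectly states that |y| = y for all y. The correct definition is |y| = y when y >= 0, and |y| = -y when y < 0. Since -3 < 0, we have |-3| = -(-3) = 3, not -3.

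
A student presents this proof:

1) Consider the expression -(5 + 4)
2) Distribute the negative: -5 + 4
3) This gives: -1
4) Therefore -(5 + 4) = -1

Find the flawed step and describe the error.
Step 2: Distribute the negative: -5 + 4

Step 2 incorrectly distributes the negative sign. The correct distribution is -(5 + 4) = -5 - 4 = -9. The negative must be applied to both terms, not just the first. The error treats -(5 + 4) as -5 + 4, which equals -1 instead of -9.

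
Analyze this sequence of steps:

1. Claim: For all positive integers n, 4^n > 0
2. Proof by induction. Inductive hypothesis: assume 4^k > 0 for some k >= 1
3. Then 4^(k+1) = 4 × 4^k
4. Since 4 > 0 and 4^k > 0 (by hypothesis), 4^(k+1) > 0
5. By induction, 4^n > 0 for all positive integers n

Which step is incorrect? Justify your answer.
Step 5: By induction, 4^n > 0 for all positive integers n

Step 5 concludes the proof by induction, but no base case was ever established. A valid induction proof requires: (1) a base case proving 4^1 > 0, and (2) an inductive step showing IF 4^k > 0 THEN 4^(k+1) > 0. Steps 2-4 correctly establish the inductive step, but without the base case the conclusion in step 5 does not follow.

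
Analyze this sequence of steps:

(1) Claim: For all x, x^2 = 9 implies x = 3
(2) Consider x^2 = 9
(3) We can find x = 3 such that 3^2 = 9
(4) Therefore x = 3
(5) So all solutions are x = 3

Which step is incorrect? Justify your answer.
Step 4: Therefore x = 3

Step 4 incorrectly concludes that x = 3 is the only solution. The proof shows that x = 3 is A solution (existence), but does not show it is the ONLY solution (uniqueness). In fact, x = -3 is also a solution since (-3)^2 = 9. Finding one solution doesn't prove there are no others.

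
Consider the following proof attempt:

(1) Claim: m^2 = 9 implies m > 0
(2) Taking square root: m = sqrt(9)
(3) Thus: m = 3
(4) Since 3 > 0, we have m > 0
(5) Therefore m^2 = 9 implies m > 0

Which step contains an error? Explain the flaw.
Step 2: Taking square root: m = sqrt(9)

Step 2 takes the square root and assumes the positive root only. The equation m^2 = 9 actually has two solutions: m = 3 and m = -3. The proof silently assumes m > 0 without justification, then uses this assumption to conclude m > 0, which is circular. The counterexample m = -3 shows the claim is false.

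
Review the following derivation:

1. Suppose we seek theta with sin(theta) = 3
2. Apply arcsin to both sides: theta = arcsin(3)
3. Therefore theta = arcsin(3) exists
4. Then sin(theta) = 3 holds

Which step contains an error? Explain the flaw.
Step 2: Apply arcsin to both sides: theta = arcsin(3)

Step 2 applies arcsin to 3. However, arcsin(x) is only defined for x in [-1, 1] because sin(theta) can only produce values in that range. Since |3| > 1, arcsin(3) is undefined. There is no angle whose sine equals 3.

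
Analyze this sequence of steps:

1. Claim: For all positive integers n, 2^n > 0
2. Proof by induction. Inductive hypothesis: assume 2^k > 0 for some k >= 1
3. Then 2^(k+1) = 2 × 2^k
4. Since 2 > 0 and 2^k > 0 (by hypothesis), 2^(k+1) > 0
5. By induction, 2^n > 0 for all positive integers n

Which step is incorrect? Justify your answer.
Step 5: By induction, 2^n > 0 for all positive integers n

Step 5 concludes the proof by induction, but no base case was ever established. A valid induction proof requires: (1) a base case proving 2^1 > 0, and (2) an inductive step showing IF 2^k > 0 THEN 2^(k+1) > 0. Steps 2-4 correctly establish the inductive step, but without the base case the conclusion in step 5 does not follow.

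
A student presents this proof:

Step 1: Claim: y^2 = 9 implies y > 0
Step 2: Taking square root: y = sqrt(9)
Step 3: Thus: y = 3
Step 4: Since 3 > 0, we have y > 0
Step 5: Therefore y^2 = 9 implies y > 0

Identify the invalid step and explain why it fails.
Step 2: Taking square root: y = sqrt(9)

Step 2 takes the square root and assumes the positive root only. The equation y^2 = 9 actually has two solutions: y = 3 and y = -3. The proof silently assumes y > 0 without justification, then uses this assumption to conclude y > 0, which is circular. The counterexample y = -3 shows the claim is false.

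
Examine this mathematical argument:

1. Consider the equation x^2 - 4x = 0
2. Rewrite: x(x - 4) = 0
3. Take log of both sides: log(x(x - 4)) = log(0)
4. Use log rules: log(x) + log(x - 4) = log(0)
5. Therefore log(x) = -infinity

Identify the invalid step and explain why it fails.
Step 3: Take log of both sides: log(x(x - 4)) = log(0)

Step 3 takes the logarithm of both sides, resulting in log(0) on the right side. The logarithm is only defined for positive numbers; log(0) is undefined (approaches negative infinity). This operation is invalid.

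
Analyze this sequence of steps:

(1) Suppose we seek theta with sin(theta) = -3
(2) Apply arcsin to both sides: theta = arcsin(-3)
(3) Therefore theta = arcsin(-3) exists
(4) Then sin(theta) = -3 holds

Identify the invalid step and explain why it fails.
Step 2: Apply arcsin to both sides: theta = arcsin(-3)

Step 2 applies arcsin to -3. However, arcsin(x) is only defined for x in [-1, 1] because sin(theta) can only produce values in that range. Since |-3| > 1, arcsin(-3) is undefined. There is no angle whose sine equals -3.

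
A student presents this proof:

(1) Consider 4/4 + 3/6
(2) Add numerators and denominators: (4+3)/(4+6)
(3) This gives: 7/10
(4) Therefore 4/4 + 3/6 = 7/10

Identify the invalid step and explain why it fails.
Step 2: Add numerators and denominators: (4+3)/(4+6)

Step 2 incorrectly adds fractions by separately adding numerators and denominators. This is wrong. The correct method requires a common denominator: 4/4 + 3/6 = (4×6 + 3×4)/(4×6) = 36/24 = 3/2. The method used gives 7/10, which is different.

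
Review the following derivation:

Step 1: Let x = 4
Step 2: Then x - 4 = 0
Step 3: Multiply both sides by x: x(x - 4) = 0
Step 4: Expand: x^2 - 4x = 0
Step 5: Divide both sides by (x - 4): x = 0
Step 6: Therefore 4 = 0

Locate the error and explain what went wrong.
Step 5: Divide both sides by (x - 4): x = 0

Step 5 divides both sides by (x - 4). However, since x = 4, we have (x - 4) = 0. Division by zero is undefined, making this step invalid.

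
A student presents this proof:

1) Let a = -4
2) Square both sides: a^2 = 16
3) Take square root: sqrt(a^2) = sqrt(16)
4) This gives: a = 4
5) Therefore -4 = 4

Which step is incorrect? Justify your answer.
Step 4: This gives: a = 4

Step 4 incorrectly states that sqrt(a^2) = a. The correct identity is sqrt(a^2) = |a|. Since a = -4 < 0, we have sqrt(a^2) = |-4| = 4, not a = -4.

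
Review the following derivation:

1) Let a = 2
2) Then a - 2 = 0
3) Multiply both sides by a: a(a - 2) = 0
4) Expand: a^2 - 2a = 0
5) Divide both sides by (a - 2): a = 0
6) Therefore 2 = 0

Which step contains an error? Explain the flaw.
Step 5: Divide both sides by (a - 2): a = 0

Step 5 divides both sides by (a - 2). However, since a = 2, we have (a - 2) = 0. Division by zero is undefined, making this step invalid.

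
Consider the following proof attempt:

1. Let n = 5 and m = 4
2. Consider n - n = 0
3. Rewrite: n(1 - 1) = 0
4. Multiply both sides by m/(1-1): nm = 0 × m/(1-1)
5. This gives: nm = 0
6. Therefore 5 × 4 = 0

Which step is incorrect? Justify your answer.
Step 4: Multiply both sides by m/(1-1): nm = 0 × m/(1-1)

Step 4 multiplies both sides by m/(1-1). However, 1-1 = 0, so this is multiplication by m/0, which is undefined. We cannot multiply by an undefined expression.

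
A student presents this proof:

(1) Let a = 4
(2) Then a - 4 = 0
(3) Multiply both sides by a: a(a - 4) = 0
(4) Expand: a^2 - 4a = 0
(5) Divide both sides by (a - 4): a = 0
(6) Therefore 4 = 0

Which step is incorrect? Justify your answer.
Step 5: Divide both sides by (a - 4): a = 0

Step 5 divides both sides by (a - 4). However, since a = 4, we have (a - 4) = 0. Division by zero is undefined, making this step invalid.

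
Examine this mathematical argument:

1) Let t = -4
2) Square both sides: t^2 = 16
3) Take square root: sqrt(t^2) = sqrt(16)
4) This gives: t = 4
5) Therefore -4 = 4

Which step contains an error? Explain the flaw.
Step 4: This gives: t = 4

Step 4 incorrectly states that sqrt(t^2) = t. The correct identity is sqrt(t^2) = |t|. Since t = -4 < 0, we have sqrt(t^2) = |-4| = 4, not t = -4.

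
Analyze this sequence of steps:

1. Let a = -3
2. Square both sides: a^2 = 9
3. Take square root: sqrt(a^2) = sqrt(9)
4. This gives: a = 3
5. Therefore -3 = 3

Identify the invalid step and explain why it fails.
Step 4: This gives: a = 3

Step 4 incorrectly states that sqrt(a^2) = a. The correct identity is sqrt(a^2) = |a|. Since a = -3 < 0, we have sqrt(a^2) = |-3| = 3, not a = -3.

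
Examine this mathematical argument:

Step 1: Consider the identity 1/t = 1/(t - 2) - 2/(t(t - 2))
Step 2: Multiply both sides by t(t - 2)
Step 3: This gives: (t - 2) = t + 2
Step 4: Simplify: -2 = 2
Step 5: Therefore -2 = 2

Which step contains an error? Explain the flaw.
Step 3: This gives: (t - 2) = t + 2

Step 3 makes a sign error when clearing denominators. Multiplying -2/(t(t - 2)) by t(t - 2) gives -2, not +2. The correct result is (t - 2) = t - 2, which is trivially true, not (t - 2) = t + 2. (Step 1 is a valid identity: 1/(t - 2) - 2/(t(t - 2)) = (t - 2)/(t(t - 2)) = 1/t.)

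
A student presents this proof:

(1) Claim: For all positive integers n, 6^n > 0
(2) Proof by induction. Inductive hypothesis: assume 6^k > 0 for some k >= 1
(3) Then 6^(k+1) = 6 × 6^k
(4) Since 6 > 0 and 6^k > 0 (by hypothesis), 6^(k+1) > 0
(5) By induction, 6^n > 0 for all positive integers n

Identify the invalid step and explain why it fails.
Step 5: By induction, 6^n > 0 for all positive integers n

Step 5 concludes the proof by induction, but no base case was ever established. A valid induction proof requires: (1) a base case proving 6^1 > 0, and (2) an inductive step showing IF 6^k > 0 THEN 6^(k+1) > 0. Steps 2-4 correctly establish the inductive step, but without the base case the conclusion in step 5 does not follow.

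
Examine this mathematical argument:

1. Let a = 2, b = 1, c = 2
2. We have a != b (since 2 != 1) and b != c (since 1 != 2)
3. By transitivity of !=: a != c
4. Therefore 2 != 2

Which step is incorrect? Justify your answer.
Step 3: By transitivity of !=: a != c

Step 3 incorrectly applies transitivity to the '!=' relation. Transitivity states: if a R b and b R c, then a R c. However, '!=' is not transitive. Counterexample: 2 != 1 and 1 != 2, but 2 = 2 (both equal 2). Transitivity holds for relations like <, <=, =, but not for !=.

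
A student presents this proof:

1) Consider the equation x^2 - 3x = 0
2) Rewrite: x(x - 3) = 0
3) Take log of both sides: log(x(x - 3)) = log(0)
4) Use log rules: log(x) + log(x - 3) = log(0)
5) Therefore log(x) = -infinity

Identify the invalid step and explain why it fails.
Step 3: Take log of both sides: log(x(x - 3)) = log(0)

Step 3 takes the logarithm of both sides, resulting in log(0) on the right side. The logarithm is only defined for positive numbers; log(0) is undefined (approaches negative infinity). This operation is invalid.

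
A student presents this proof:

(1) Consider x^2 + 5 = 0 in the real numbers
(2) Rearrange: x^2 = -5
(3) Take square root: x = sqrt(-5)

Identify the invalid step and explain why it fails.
Step 3: Take square root: x = sqrt(-5)

Step 3 takes the square root of -5, which is negative. In the real number system, the square root of a negative number is undefined. The equation x^2 + 5 = 0 has no real solutions. Square roots of negative numbers only exist in the complex numbers.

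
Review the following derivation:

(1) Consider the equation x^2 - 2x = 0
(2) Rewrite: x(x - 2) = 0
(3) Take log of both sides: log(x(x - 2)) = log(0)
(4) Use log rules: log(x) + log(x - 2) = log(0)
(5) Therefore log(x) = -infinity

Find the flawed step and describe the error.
Step 3: Take log of both sides: log(x(x - 2)) = log(0)

Step 3 takes the logarithm of both sides, resulting in log(0) on the right side. The logarithm is only defined for positive numbers; log(0) is undefined (approaches negative infinity). This operation is invalid.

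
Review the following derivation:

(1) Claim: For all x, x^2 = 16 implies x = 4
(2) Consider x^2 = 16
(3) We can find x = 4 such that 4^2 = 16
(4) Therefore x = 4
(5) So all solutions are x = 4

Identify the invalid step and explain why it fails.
Step 4: Therefore x = 4

Step 4 incorrectly concludes that x = 4 is the only solution. The proof shows that x = 4 is A solution (existence), but does not show it is the ONLY solution (uniqueness). In fact, x = -4 is also a solution since (-4)^2 = 16. Finding one solution doesn't prove there are no others.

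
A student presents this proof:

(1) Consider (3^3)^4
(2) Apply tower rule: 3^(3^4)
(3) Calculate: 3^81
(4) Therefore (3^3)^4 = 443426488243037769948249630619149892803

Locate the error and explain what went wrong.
Step 2: Apply tower rule: 3^(3^4)

Step 2 incorrectly states that (a^b)^c = a^(b^c). The correct rule is (a^b)^c = a^(b×c). The actual value is (3^3)^4 = 3^12 = 531441, not 3^81 = 443426488243037769948249630619149892803.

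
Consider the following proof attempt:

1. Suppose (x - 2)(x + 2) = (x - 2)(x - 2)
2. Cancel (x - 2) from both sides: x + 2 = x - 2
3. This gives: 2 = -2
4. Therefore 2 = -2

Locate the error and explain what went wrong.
Step 2: Cancel (x - 2) from both sides: x + 2 = x - 2

Step 2 cancels (x - 2) from both sides. This is only valid if (x - 2) ≠ 0, i.e., x ≠ 2. When x = 2, both sides equal zero regardless of the other factors. The correct approach requires considering x = 2 as a separate case.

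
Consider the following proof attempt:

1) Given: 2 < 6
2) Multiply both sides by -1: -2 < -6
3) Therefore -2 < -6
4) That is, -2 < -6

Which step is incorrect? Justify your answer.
Step 2: Multiply both sides by -1: -2 < -6

Step 2 multiplies both sides by -1 but fails to reverse the inequality sign. When multiplying (or dividing) an inequality by a negative number, the direction must be reversed. Since 2 < 6, we should get -2 > -6, i.e., -2 > -6.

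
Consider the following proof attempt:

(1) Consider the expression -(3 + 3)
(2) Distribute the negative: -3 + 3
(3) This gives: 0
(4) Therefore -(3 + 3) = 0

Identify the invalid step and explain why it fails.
Step 2: Distribute the negative: -3 + 3

Step 2 incorrectly distributes the negative sign. The correct distribution is -(3 + 3) = -3 - 3 = -6. The negative must be applied to both terms, not just the first. The error treats -(3 + 3) as -3 + 3, which equals 0 instead of -6.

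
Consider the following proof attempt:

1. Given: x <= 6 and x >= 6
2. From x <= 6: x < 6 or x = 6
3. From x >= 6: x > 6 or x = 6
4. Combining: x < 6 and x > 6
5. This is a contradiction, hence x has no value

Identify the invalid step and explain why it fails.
Step 4: Combining: x < 6 and x > 6

Step 4 incorrectly combines the conditions. From x <= 6 and x >= 6, the intersection is x = 6. The error treats the 'or' cases as 'and' requirements. The correct conclusion is that x = 6 is the unique solution, not that no solution exists.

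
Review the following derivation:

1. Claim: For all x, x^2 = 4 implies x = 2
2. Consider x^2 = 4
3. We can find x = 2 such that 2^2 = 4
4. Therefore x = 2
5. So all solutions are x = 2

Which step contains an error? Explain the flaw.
Step 4: Therefore x = 2

Step 4 incorrectly concludes that x = 2 is the only solution. The proof shows that x = 2 is A solution (existence), but does not show it is the ONLY solution (uniqueness). In fact, x = -2 is also a solution since (-2)^2 = 4. Finding one solution doesn't prove there are no others.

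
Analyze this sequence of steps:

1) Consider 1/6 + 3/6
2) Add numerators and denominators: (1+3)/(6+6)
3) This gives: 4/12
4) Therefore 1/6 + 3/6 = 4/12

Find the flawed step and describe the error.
Step 2: Add numerators and denominators: (1+3)/(6+6)

Step 2 incorrectly adds fractions by separately adding numerators and denominators. This is wrong. The correct method requires a common denominator: 1/6 + 3/6 = (1×6 + 3×6)/(6×6) = 24/36 = 2/3. The method used gives 4/12, which is different.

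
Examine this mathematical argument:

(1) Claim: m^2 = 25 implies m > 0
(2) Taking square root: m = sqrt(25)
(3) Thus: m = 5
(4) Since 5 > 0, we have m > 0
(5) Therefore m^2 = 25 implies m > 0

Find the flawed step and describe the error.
Step 2: Taking square root: m = sqrt(25)

Step 2 takes the square root and assumes the positive root only. The equation m^2 = 25 actually has two solutions: m = 5 and m = -5. The proof silently assumes m > 0 without justification, then uses this assumption to conclude m > 0, which is circular. The counterexample m = -5 shows the claim is false.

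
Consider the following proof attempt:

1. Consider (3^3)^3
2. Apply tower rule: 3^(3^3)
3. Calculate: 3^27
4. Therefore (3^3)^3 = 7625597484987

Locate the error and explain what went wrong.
Step 2: Apply tower rule: 3^(3^3)

Step 2 incorrectly states that (a^b)^c = a^(b^c). The correct rule is (a^b)^c = a^(b×c). The actual value is (3^3)^3 = 3^9 = 19683, not 3^27 = 7625597484987.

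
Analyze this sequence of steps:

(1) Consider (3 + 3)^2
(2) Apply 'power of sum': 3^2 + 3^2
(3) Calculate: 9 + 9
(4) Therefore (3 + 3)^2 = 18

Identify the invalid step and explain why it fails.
Step 2: Apply 'power of sum': 3^2 + 3^2

Step 2 incorrectly applies a non-existent rule '(a+b)^n = a^n + b^n'. This is false in general. The correct expansion uses the binomial theorem. The actual value is (3 + 3)^2 = 6^2 = 36, not 18.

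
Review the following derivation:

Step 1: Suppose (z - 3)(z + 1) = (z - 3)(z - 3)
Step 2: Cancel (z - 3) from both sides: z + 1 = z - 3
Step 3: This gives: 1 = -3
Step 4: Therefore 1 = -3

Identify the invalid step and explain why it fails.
Step 2: Cancel (z - 3) from both sides: z + 1 = z - 3

Step 2 cancels (z - 3) from both sides. This is only valid if (z - 3) ≠ 0, i.e., z ≠ 3. When z = 3, both sides equal zero regardless of the other factors. The correct approach requires considering z = 3 as a separate case.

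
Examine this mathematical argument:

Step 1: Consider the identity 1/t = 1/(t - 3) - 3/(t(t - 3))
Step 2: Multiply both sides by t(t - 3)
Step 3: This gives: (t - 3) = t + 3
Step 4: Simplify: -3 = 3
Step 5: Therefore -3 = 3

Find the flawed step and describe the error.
Step 3: This gives: (t - 3) = t + 3

Step 3 makes a sign error when clearing denominators. Multiplying -3/(t(t - 3)) by t(t - 3) gives -3, not +3. The correct result is (t - 3) = t - 3, which is trivially true, not (t - 3) = t + 3. (Step 1 is a valid identity: 1/(t - 3) - 3/(t(t - 3)) = (t - 3)/(t(t - 3)) = 1/t.)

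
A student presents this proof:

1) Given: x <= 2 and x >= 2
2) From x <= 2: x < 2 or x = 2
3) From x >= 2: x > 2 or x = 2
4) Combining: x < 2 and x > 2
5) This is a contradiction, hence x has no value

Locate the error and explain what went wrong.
Step 4: Combining: x < 2 and x > 2

Step 4 incorrectly combines the conditions. From x <= 2 and x >= 2, the intersection is x = 2. The error treats the 'or' cases as 'and' requirements. The correct conclusion is that x = 2 is the unique solution, not that no solution exists.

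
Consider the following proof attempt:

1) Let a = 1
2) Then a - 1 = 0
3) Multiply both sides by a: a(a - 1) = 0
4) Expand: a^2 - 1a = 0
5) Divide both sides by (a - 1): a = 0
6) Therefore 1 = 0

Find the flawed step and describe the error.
Step 5: Divide both sides by (a - 1): a = 0

Step 5 divides both sides by (a - 1). However, since a = 1, we have (a - 1) = 0. Division by zero is undefined, making this step invalid.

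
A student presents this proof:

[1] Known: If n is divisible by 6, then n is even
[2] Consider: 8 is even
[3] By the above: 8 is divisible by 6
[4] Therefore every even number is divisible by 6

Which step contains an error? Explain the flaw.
Step 3: By the above: 8 is divisible by 6

Step 3 commits the fallacy of affirming the consequent. The known fact 'divisible by 6 → even' does NOT imply 'even → divisible by 6'. That would be the converse, which is false. For example, 8 is even but 8 ÷ 6 = 1.33, which is not an integer.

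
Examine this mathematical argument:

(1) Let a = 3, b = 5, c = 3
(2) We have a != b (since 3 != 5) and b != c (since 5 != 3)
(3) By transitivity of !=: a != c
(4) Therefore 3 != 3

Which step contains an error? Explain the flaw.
Step 3: By transitivity of !=: a != c

Step 3 incorrectly applies transitivity to the '!=' relation. Transitivity states: if a R b and b R c, then a R c. However, '!=' is not transitive. Counterexample: 3 != 5 and 5 != 3, but 3 = 3 (both equal 3). Transitivity holds for relations like <, <=, =, but not for !=.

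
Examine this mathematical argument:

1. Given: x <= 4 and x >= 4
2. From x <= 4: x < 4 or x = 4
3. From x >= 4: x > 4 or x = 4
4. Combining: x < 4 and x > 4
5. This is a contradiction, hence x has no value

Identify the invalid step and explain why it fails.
Step 4: Combining: x < 4 and x > 4

Step 4 incorrectly combines the conditions. From x <= 4 and x >= 4, the intersection is x = 4. The error treats the 'or' cases as 'and' requirements. The correct conclusion is that x = 4 is the unique solution, not that no solution exists.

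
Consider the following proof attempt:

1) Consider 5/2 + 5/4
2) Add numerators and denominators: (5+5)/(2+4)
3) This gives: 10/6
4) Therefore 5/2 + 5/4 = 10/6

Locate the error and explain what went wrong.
Step 2: Add numerators and denominators: (5+5)/(2+4)

Step 2 incorrectly adds fractions by separately adding numerators and denominators. This is wrong. The correct method requires a common denominator: 5/2 + 5/4 = (5×4 + 5×2)/(2×4) = 30/8 = 15/4. The method used gives 10/6, which is different.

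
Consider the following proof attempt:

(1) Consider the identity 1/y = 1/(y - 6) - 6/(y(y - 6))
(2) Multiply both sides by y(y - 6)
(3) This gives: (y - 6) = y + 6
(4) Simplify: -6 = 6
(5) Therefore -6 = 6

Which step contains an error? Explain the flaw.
Step 3: This gives: (y - 6) = y + 6

Step 3 makes a sign error when clearing denominators. Multiplying -6/(y(y - 6)) by y(y - 6) gives -6, not +6. The correct result is (y - 6) = y - 6, which is trivially true, not (y - 6) = y + 6. (Step 1 is a valid identity: 1/(y - 6) - 6/(y(y - 6)) = (y - 6)/(y(y - 6)) = 1/y.)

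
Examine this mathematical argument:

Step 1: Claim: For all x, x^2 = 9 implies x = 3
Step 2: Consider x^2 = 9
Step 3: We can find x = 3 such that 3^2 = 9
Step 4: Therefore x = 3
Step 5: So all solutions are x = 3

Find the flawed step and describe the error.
Step 4: Therefore x = 3

Step 4 incorrectly concludes that x = 3 is the only solution. The proof shows that x = 3 is A solution (existence), but does not show it is the ONLY solution (uniqueness). In fact, x = -3 is also a solution since (-3)^2 = 9. Finding one solution doesn't prove there are no others.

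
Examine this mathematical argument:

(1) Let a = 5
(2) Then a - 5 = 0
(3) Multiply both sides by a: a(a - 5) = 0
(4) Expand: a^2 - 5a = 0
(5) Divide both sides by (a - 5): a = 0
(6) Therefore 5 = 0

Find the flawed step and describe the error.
Step 5: Divide both sides by (a - 5): a = 0

Step 5 divides both sides by (a - 5). However, since a = 5, we have (a - 5) = 0. Division by zero is undefined, making this step invalid.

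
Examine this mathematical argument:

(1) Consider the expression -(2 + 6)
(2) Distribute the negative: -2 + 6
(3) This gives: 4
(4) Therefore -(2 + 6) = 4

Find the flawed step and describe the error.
Step 2: Distribute the negative: -2 + 6

Step 2 incorrectly distributes the negative sign. The correct distribution is -(2 + 6) = -2 - 6 = -8. The negative must be applied to both terms, not just the first. The error treats -(2 + 6) as -2 + 6, which equals 4 instead of -8.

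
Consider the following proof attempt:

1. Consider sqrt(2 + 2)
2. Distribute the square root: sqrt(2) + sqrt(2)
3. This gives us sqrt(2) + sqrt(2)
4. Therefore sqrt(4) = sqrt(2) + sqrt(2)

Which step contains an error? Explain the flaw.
Step 2: Distribute the square root: sqrt(2) + sqrt(2)

Step 2 incorrectly 'distributes' the square root over addition. The square root function does not distribute: sqrt(a + b) ≠ sqrt(a) + sqrt(b). In fact, sqrt(2 + 2) = sqrt(4) ≈ 2.0000, while sqrt(2) + sqrt(2) ≈ 2.8284.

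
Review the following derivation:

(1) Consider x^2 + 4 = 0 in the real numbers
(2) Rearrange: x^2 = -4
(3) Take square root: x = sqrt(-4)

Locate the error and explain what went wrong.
Step 3: Take square root: x = sqrt(-4)

Step 3 takes the square root of -4, which is negative. In the real number system, the square root of a negative number is undefined. The equation x^2 + 4 = 0 has no real solutions. Square roots of negative numbers only exist in the complex numbers.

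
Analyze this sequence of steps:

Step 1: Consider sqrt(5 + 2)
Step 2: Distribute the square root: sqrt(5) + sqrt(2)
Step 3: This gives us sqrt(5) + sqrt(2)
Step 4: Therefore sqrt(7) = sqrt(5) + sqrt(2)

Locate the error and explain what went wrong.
Step 2: Distribute the square root: sqrt(5) + sqrt(2)

Step 2 incorrectly 'distributes' the square root over addition. The square root function does not distribute: sqrt(a + b) ≠ sqrt(a) + sqrt(b). In fact, sqrt(5 + 2) = sqrt(7) ≈ 2.6458, while sqrt(5) + sqrt(2) ≈ 3.6503.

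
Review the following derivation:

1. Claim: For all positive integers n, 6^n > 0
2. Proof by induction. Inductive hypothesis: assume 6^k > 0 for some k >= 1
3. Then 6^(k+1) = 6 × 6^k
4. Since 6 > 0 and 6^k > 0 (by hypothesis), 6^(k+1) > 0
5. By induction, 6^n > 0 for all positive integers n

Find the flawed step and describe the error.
Step 5: By induction, 6^n > 0 for all positive integers n

Step 5 concludes the proof by induction, but no base case was ever established. A valid induction proof requires: (1) a base case proving 6^1 > 0, and (2) an inductive step showing IF 6^k > 0 THEN 6^(k+1) > 0. Steps 2-4 correctly establish the inductive step, but without the base case the conclusion in step 5 does not follow.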